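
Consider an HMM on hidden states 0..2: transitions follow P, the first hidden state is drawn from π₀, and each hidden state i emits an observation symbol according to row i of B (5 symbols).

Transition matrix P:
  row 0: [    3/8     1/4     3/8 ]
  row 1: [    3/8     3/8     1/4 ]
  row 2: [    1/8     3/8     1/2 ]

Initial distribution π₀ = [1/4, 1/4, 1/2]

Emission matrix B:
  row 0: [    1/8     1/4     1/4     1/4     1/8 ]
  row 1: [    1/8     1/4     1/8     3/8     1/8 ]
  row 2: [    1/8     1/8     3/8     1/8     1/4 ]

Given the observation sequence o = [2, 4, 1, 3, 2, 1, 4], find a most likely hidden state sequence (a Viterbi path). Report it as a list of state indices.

t=0: δ = [6.250e-02, 3.125e-02, 1.875e-01]  (obs o_0=2)
t=1: δ = [2.930e-03, 8.789e-03, 2.344e-02]  ψ = [0, 2, 2]  (obs o_1=4)
t=2: δ = [8.240e-04, 2.197e-03, 1.465e-03]  ψ = [1, 2, 2]  (obs o_2=1)
t=3: δ = [2.060e-04, 3.090e-04, 9.155e-05]  ψ = [1, 1, 2]  (obs o_3=3)
t=4: δ = [2.897e-05, 1.448e-05, 2.897e-05]  ψ = [1, 1, 0]  (obs o_4=2)
t=5: δ = [2.716e-06, 2.716e-06, 1.810e-06]  ψ = [0, 2, 2]  (obs o_5=1)
t=6: δ = [1.273e-07, 1.273e-07, 2.546e-07]  ψ = [0, 1, 0]  (obs o_6=4)
backtrack: best end state = 2; path = [2, 2, 1, 1, 0, 0, 2]

path = [2, 2, 1, 1, 0, 0, 2]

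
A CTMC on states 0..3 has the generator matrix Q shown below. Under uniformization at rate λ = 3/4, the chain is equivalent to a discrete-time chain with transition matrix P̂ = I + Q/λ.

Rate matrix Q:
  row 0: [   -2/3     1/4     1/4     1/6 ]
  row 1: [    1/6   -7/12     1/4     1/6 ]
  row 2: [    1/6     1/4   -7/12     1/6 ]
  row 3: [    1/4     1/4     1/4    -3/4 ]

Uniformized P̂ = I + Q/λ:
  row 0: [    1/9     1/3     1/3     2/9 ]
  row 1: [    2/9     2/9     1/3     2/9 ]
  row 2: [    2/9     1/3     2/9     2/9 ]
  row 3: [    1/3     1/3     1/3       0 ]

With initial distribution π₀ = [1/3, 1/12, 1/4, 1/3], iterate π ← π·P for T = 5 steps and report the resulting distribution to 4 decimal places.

t=0: π = [0.3333, 0.0833, 0.2500, 0.3333]
t=1: π = [0.2222, 0.3241, 0.3056, 0.1481]
t=2: π = [0.2140, 0.2973, 0.2994, 0.1893]
t=3: π = [0.2195, 0.3003, 0.3001, 0.1802]
t=4: π = [0.2179, 0.3000, 0.3000, 0.1822]
t=5: π = [0.2183, 0.3000, 0.3000, 0.1817]

π = [0.2183, 0.3000, 0.3000, 0.1817]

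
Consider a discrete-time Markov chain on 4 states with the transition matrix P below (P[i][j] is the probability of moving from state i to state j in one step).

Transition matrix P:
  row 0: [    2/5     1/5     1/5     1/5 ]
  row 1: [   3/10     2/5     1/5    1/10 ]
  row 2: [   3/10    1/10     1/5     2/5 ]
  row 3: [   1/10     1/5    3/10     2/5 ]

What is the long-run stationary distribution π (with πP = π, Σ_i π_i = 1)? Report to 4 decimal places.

Balance equations π_j = Σ_i π_i·P[i][j]:
  π_0 = 2/5·π_0 + 3/10·π_1 + 3/10·π_2 + 1/10·π_3
  π_1 = 1/5·π_0 + 2/5·π_1 + 1/10·π_2 + 1/5·π_3
  π_2 = 1/5·π_0 + 1/5·π_1 + 1/5·π_2 + 3/10·π_3
  normalize: π_0 + π_1 + π_2 + π_3 = 1
Solving the linear system gives exactly π = [169/623, 138/623, 142/623, 174/623].

π = [0.2713, 0.2215, 0.2279, 0.2793]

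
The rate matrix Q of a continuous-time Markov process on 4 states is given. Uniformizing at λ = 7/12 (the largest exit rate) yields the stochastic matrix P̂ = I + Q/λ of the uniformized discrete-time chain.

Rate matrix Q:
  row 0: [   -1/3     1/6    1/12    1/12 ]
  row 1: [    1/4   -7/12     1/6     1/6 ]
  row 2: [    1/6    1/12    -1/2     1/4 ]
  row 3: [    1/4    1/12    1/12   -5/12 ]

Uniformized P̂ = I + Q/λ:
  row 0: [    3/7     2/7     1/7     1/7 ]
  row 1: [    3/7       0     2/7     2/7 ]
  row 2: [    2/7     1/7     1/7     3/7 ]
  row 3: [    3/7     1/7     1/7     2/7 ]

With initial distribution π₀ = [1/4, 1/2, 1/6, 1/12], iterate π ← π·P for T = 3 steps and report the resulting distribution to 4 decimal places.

π = [0.4060, 0.1732, 0.1693, 0.2515]

t=0: π = [0.2500, 0.5000, 0.1667, 0.0833]
t=1: π = [0.4048, 0.1071, 0.2143, 0.2738]
t=2: π = [0.3980, 0.1854, 0.1582, 0.2585]
t=3: π = [0.4060, 0.1732, 0.1693, 0.2515]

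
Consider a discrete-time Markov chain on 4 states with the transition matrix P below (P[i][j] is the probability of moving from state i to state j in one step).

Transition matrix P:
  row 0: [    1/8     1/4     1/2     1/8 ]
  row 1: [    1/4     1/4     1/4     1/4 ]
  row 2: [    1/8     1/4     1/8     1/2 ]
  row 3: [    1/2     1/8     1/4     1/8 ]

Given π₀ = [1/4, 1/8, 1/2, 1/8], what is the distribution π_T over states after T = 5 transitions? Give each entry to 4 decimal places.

π = [0.2497, 0.2175, 0.2772, 0.2556]

t=0: π = [0.2500, 0.1250, 0.5000, 0.1250]
t=1: π = [0.1875, 0.2344, 0.2500, 0.3281]
t=2: π = [0.2773, 0.2090, 0.2656, 0.2480]
t=3: π = [0.2441, 0.2190, 0.2861, 0.2507]
t=4: π = [0.2464, 0.2187, 0.2753, 0.2597]
t=5: π = [0.2497, 0.2175, 0.2772, 0.2556]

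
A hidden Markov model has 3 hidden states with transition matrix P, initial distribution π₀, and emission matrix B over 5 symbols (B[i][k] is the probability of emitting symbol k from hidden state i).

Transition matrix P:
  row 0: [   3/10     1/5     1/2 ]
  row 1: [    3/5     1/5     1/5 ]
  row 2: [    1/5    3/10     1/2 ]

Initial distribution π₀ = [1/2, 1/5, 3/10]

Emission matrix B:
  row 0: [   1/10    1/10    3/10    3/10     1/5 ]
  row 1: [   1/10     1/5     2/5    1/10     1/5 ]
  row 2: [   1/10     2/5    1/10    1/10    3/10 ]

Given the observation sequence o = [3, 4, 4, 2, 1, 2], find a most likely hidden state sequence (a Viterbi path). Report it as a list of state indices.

t=0: δ = [1.500e-01, 2.000e-02, 3.000e-02]  (obs o_0=3)
t=1: δ = [9.000e-03, 6.000e-03, 2.250e-02]  ψ = [0, 0, 0]  (obs o_1=4)
t=2: δ = [9.000e-04, 1.350e-03, 3.375e-03]  ψ = [2, 2, 2]  (obs o_2=4)
t=3: δ = [2.430e-04, 4.050e-04, 1.688e-04]  ψ = [1, 2, 2]  (obs o_3=2)
t=4: δ = [2.430e-05, 1.620e-05, 4.860e-05]  ψ = [1, 1, 0]  (obs o_4=1)
t=5: δ = [2.916e-06, 5.832e-06, 2.430e-06]  ψ = [1, 2, 2]  (obs o_5=2)
backtrack: best end state = 1; path = [0, 2, 1, 0, 2, 1]

path = [0, 2, 1, 0, 2, 1]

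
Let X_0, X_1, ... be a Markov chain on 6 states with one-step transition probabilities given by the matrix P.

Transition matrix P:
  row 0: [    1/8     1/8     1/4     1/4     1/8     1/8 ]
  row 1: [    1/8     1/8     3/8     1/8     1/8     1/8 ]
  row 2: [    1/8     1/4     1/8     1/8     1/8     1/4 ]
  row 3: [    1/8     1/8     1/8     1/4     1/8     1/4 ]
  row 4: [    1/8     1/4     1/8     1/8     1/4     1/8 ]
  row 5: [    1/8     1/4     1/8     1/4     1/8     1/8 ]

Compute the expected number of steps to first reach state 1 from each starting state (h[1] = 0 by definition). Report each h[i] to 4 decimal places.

h = [5.4109, 0.0000, 4.7427, 5.4203, 4.7320, 4.8180]

First-step conditioning: h[1] = 0; for i ≠ 1, h[i] = 1 + Σ_k P[i][k]·h[k].
  h[0] = 1 + 1/8·h[0] + 1/4·h[2] + 1/4·h[3] + 1/8·h[4] + 1/8·h[5]
  h[2] = 1 + 1/8·h[0] + 1/8·h[2] + 1/8·h[3] + 1/8·h[4] + 1/4·h[5]
  h[3] = 1 + 1/8·h[0] + 1/8·h[2] + 1/4·h[3] + 1/8·h[4] + 1/4·h[5]
  h[4] = 1 + 1/8·h[0] + 1/8·h[2] + 1/8·h[3] + 1/4·h[4] + 1/8·h[5]
  h[5] = 1 + 1/8·h[0] + 1/8·h[2] + 1/4·h[3] + 1/8·h[4] + 1/8·h[5]
Solving the 5×5 linear system over states ≠ 1 gives exactly h = [32200/5951, 0, 28224/5951, 32256/5951, 2560/541, 28672/5951] (h[1] = 0 is the target).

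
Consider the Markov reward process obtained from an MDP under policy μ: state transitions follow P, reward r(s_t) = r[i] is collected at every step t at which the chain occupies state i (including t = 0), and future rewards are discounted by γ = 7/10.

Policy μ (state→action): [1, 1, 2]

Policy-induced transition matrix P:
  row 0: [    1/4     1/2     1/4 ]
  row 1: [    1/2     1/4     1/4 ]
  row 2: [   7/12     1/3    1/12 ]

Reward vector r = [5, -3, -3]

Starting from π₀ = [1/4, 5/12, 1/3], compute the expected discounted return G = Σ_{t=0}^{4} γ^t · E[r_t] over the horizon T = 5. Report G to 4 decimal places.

t=0: π = [0.2500, 0.4167, 0.3333], E[r] = -1.0000, γ^t·E[r] = -1.000000, running G = -1.000000
t=1: π = [0.4653, 0.3403, 0.1944], E[r] = 0.7222, γ^t·E[r] = 0.505556, running G = -0.494444
t=2: π = [0.3999, 0.3825, 0.2176], E[r] = 0.1991, γ^t·E[r] = 0.097546, running G = -0.396898
t=3: π = [0.4182, 0.3681, 0.2137], E[r] = 0.3453, γ^t·E[r] = 0.118436, running G = -0.278463
t=4: π = [0.4133, 0.3724, 0.2144], E[r] = 0.3062, γ^t·E[r] = 0.073511, running G = -0.204952

G = -0.2050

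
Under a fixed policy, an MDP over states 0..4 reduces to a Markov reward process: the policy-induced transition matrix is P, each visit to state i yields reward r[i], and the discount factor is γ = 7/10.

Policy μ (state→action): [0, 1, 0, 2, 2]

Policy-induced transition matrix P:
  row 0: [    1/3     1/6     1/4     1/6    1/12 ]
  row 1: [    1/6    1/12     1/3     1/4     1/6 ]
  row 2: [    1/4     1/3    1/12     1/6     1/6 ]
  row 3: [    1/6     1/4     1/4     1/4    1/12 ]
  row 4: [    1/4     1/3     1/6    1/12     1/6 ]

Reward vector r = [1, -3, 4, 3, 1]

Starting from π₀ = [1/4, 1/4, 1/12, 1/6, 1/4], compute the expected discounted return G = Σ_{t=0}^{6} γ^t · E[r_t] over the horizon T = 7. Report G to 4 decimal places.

t=0: π = [0.2500, 0.2500, 0.0833, 0.1667, 0.2500], E[r] = 0.5833, γ^t·E[r] = 0.583333, running G = 0.583333
t=1: π = [0.2361, 0.2153, 0.2361, 0.1806, 0.1319], E[r] = 1.2083, γ^t·E[r] = 0.845833, running G = 1.429167
t=2: π = [0.2367, 0.2251, 0.2176, 0.1887, 0.1319], E[r] = 1.1296, γ^t·E[r] = 0.553519, running G = 1.982685
t=3: π = [0.2352, 0.2219, 0.2215, 0.1902, 0.1312], E[r] = 1.1573, γ^t·E[r] = 0.396941, running G = 2.379626
t=4: π = [0.2353, 0.2228, 0.2206, 0.1901, 0.1312], E[r] = 1.1508, γ^t·E[r] = 0.276311, running G = 2.655937
t=5: π = [0.2352, 0.2226, 0.2209, 0.1901, 0.1312], E[r] = 1.1525, γ^t·E[r] = 0.193706, running G = 2.849643
t=6: π = [0.2352, 0.2226, 0.2208, 0.1901, 0.1312], E[r] = 1.1521, γ^t·E[r] = 0.135542, running G = 2.985185

G = 2.9852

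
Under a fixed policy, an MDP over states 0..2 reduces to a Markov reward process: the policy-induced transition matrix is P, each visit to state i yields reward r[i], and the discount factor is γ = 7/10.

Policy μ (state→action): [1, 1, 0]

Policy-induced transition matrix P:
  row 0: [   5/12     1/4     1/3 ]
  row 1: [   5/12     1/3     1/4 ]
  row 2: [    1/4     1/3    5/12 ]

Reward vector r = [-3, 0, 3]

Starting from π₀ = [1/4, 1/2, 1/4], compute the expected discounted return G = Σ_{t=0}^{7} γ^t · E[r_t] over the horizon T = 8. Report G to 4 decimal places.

t=0: π = [0.2500, 0.5000, 0.2500], E[r] = 0.0000, γ^t·E[r] = 0.000000, running G = 0.000000
t=1: π = [0.3750, 0.3125, 0.3125], E[r] = -0.1875, γ^t·E[r] = -0.131250, running G = -0.131250
t=2: π = [0.3646, 0.3021, 0.3333], E[r] = -0.0938, γ^t·E[r] = -0.045938, running G = -0.177188
t=3: π = [0.3611, 0.3030, 0.3359], E[r] = -0.0755, γ^t·E[r] = -0.025904, running G = -0.203091
t=4: π = [0.3607, 0.3032, 0.3361], E[r] = -0.0738, γ^t·E[r] = -0.017716, running G = -0.220807
t=5: π = [0.3607, 0.3033, 0.3361], E[r] = -0.0737, γ^t·E[r] = -0.012395, running G = -0.233202
t=6: π = [0.3607, 0.3033, 0.3361], E[r] = -0.0738, γ^t·E[r] = -0.008679, running G = -0.241880
t=7: π = [0.3607, 0.3033, 0.3361], E[r] = -0.0738, γ^t·E[r] = -0.006075, running G = -0.247956

G = -0.2480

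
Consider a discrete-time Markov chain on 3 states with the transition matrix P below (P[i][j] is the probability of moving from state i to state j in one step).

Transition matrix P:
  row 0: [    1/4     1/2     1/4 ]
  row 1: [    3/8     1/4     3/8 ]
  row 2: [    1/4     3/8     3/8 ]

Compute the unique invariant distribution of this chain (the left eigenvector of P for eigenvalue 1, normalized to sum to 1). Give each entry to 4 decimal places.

Balance equations π_j = Σ_i π_i·P[i][j]:
  π_0 = 1/4·π_0 + 3/8·π_1 + 1/4·π_2
  π_1 = 1/2·π_0 + 1/4·π_1 + 3/8·π_2
  normalize: π_0 + π_1 + π_2 = 1
Solving the linear system gives exactly π = [21/71, 26/71, 24/71].

π = [0.2958, 0.3662, 0.3380]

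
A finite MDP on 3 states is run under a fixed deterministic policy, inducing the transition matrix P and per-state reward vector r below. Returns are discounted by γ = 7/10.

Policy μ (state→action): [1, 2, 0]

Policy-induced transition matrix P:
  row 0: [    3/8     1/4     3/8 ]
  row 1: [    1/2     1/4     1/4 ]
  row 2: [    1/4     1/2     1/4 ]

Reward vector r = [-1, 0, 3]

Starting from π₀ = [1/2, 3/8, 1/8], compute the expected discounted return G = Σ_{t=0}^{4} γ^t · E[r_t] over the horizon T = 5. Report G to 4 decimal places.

t=0: π = [0.5000, 0.3750, 0.1250], E[r] = -0.1250, γ^t·E[r] = -0.125000, running G = -0.125000
t=1: π = [0.4063, 0.2813, 0.3125], E[r] = 0.5313, γ^t·E[r] = 0.371875, running G = 0.246875
t=2: π = [0.3711, 0.3281, 0.3008], E[r] = 0.5313, γ^t·E[r] = 0.260313, running G = 0.507188
t=3: π = [0.3784, 0.3252, 0.2964], E[r] = 0.5107, γ^t·E[r] = 0.175185, running G = 0.682372
t=4: π = [0.3786, 0.3241, 0.2973], E[r] = 0.5133, γ^t·E[r] = 0.123245, running G = 0.805617

G = 0.8056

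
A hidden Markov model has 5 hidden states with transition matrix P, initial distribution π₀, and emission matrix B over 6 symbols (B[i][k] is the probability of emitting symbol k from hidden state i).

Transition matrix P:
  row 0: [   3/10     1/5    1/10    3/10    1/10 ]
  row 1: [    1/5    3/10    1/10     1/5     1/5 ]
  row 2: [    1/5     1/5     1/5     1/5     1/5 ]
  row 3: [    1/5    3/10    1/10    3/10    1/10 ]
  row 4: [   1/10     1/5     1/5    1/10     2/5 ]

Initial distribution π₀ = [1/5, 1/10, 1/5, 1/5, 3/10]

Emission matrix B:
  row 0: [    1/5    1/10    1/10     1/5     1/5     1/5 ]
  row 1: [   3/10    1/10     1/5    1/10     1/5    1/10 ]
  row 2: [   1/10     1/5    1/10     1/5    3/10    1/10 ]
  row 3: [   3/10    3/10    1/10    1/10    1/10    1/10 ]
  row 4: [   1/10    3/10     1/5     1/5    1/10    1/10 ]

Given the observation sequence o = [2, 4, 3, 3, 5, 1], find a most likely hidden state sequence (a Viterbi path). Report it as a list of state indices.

t=0: δ = [2.000e-02, 2.000e-02, 2.000e-02, 2.000e-02, 6.000e-02]  (obs o_0=2)
t=1: δ = [1.200e-03, 2.400e-03, 3.600e-03, 6.000e-04, 2.400e-03]  ψ = [0, 4, 4, 0, 4]  (obs o_1=4)
t=2: δ = [1.440e-04, 7.200e-05, 1.440e-04, 7.200e-05, 1.920e-04]  ψ = [2, 1, 2, 2, 4]  (obs o_2=3)
t=3: δ = [8.640e-06, 3.840e-06, 7.680e-06, 4.320e-06, 1.536e-05]  ψ = [0, 4, 4, 0, 4]  (obs o_3=3)
t=4: δ = [5.184e-07, 3.072e-07, 3.072e-07, 2.592e-07, 6.144e-07]  ψ = [0, 4, 4, 0, 4]  (obs o_4=5)
t=5: δ = [1.555e-08, 1.229e-08, 2.458e-08, 4.666e-08, 7.373e-08]  ψ = [0, 4, 4, 0, 4]  (obs o_5=1)
backtrack: best end state = 4; path = [4, 4, 4, 4, 4, 4]

path = [4, 4, 4, 4, 4, 4]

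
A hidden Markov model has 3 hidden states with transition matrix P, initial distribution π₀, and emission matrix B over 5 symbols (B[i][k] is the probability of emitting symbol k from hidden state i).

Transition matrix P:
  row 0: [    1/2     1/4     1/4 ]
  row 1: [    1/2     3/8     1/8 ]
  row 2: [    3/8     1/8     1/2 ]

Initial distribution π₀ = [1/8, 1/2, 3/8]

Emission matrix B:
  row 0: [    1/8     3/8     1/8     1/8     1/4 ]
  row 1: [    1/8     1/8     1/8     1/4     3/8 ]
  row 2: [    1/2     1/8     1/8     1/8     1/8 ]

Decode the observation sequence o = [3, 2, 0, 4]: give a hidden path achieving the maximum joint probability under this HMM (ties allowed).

t=0: δ = [1.562e-02, 1.250e-01, 4.688e-02]  (obs o_0=3)
t=1: δ = [7.812e-03, 5.859e-03, 2.930e-03]  ψ = [1, 1, 2]  (obs o_1=2)
t=2: δ = [4.883e-04, 2.747e-04, 9.766e-04]  ψ = [0, 1, 0]  (obs o_2=0)
t=3: δ = [9.155e-05, 4.578e-05, 6.104e-05]  ψ = [2, 0, 2]  (obs o_3=4)
backtrack: best end state = 0; path = [1, 0, 2, 0]

path = [1, 0, 2, 0]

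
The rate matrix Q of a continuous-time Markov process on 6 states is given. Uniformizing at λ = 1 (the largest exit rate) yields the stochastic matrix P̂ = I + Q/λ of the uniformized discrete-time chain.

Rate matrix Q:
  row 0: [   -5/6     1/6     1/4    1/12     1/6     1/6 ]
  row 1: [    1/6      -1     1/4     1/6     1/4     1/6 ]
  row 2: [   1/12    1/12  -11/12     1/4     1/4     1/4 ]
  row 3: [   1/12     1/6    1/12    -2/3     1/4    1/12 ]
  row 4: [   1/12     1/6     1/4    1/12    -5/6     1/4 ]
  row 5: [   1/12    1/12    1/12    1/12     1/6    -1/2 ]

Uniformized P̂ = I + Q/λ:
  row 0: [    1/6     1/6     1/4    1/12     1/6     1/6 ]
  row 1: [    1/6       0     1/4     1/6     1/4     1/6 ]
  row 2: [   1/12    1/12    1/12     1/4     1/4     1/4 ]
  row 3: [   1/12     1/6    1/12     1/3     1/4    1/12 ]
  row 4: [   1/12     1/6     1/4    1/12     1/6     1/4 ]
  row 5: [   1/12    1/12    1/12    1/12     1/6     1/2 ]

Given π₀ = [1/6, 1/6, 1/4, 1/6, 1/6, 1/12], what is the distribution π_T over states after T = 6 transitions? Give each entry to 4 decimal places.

t=0: π = [0.1667, 0.1667, 0.2500, 0.1667, 0.1667, 0.0833]
t=1: π = [0.1111, 0.1111, 0.1667, 0.1806, 0.2153, 0.2153]
t=2: π = [0.1019, 0.1163, 0.1563, 0.1655, 0.2049, 0.2552]
t=3: π = [0.1015, 0.1130, 0.1538, 0.1604, 0.2032, 0.2680]
t=4: π = [0.1012, 0.1127, 0.1529, 0.1585, 0.2023, 0.2724]
t=5: π = [0.1012, 0.1124, 0.1527, 0.1578, 0.2020, 0.2739]
t=6: π = [0.1011, 0.1124, 0.1526, 0.1576, 0.2019, 0.2744]

π = [0.1011, 0.1124, 0.1526, 0.1576, 0.2019, 0.2744]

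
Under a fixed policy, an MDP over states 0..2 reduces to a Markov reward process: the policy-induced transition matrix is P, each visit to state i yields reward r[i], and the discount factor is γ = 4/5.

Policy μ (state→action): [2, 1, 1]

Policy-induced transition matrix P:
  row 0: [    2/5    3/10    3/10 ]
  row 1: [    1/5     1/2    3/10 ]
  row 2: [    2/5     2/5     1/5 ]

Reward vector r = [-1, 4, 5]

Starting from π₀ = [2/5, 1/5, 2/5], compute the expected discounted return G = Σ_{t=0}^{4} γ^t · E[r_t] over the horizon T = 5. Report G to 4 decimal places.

G = 8.5339

t=0: π = [0.4000, 0.2000, 0.4000], E[r] = 2.4000, γ^t·E[r] = 2.400000, running G = 2.400000
t=1: π = [0.3600, 0.3800, 0.2600], E[r] = 2.4600, γ^t·E[r] = 1.968000, running G = 4.368000
t=2: π = [0.3240, 0.4020, 0.2740], E[r] = 2.6540, γ^t·E[r] = 1.698560, running G = 6.066560
t=3: π = [0.3196, 0.4078, 0.2726], E[r] = 2.6746, γ^t·E[r] = 1.369395, running G = 7.435955
t=4: π = [0.3184, 0.4088, 0.2727], E[r] = 2.6805, γ^t·E[r] = 1.097949, running G = 8.533904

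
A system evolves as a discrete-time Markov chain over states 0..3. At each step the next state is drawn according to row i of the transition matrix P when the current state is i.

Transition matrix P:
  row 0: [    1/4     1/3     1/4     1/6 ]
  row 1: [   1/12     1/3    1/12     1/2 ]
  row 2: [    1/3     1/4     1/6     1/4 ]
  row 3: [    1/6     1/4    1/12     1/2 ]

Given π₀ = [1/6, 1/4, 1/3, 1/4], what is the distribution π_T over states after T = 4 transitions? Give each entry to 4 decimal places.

π = [0.1783, 0.2891, 0.1237, 0.4089]

t=0: π = [0.1667, 0.2500, 0.3333, 0.2500]
t=1: π = [0.2153, 0.2847, 0.1389, 0.3611]
t=2: π = [0.1840, 0.2917, 0.1308, 0.3935]
t=3: π = [0.1795, 0.2896, 0.1249, 0.4060]
t=4: π = [0.1783, 0.2891, 0.1237, 0.4089]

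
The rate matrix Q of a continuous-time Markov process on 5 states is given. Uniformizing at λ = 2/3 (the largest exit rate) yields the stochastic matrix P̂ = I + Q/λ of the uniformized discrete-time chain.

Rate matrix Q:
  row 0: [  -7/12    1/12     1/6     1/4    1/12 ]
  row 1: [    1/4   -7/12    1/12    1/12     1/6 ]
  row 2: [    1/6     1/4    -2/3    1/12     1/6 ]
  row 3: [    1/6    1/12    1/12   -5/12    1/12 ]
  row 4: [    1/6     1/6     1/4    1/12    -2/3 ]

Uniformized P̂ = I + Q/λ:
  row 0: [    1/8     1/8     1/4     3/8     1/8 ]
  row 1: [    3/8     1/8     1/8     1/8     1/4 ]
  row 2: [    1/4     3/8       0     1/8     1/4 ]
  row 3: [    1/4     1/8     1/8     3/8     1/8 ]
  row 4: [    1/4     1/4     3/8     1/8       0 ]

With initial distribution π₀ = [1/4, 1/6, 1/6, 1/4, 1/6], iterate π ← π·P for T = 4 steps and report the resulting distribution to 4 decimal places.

π = [0.2429, 0.1869, 0.1715, 0.2477, 0.1510]

t=0: π = [0.2500, 0.1667, 0.1667, 0.2500, 0.1667]
t=1: π = [0.2396, 0.1875, 0.1771, 0.2500, 0.1458]
t=2: π = [0.2435, 0.1875, 0.1693, 0.2474, 0.1523]
t=3: π = [0.2430, 0.1864, 0.1724, 0.2477, 0.1506]
t=4: π = [0.2429, 0.1869, 0.1715, 0.2477, 0.1510]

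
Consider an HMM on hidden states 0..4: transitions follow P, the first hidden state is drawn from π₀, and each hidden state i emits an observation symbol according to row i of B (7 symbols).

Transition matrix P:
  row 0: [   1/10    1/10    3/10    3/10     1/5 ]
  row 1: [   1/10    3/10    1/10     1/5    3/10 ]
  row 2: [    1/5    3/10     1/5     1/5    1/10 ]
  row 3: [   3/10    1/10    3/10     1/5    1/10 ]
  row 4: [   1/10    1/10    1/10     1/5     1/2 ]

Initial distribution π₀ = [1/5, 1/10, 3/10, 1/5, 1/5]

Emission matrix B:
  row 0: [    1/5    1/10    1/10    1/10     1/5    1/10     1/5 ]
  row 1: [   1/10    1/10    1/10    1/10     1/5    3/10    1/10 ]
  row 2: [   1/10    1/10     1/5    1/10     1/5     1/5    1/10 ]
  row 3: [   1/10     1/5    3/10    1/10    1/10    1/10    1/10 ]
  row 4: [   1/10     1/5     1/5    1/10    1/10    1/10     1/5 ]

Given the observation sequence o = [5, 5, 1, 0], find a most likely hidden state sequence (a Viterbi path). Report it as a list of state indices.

path = [2, 1, 4, 4]

t=0: δ = [2.000e-02, 3.000e-02, 6.000e-02, 2.000e-02, 2.000e-02]  (obs o_0=5)
t=1: δ = [1.200e-03, 5.400e-03, 2.400e-03, 1.200e-03, 1.000e-03]  ψ = [2, 2, 2, 2, 4]  (obs o_1=5)
t=2: δ = [5.400e-05, 1.620e-04, 5.400e-05, 2.160e-04, 3.240e-04]  ψ = [1, 1, 1, 1, 1]  (obs o_2=1)
t=3: δ = [1.296e-05, 4.860e-06, 6.480e-06, 6.480e-06, 1.620e-05]  ψ = [3, 1, 3, 4, 4]  (obs o_3=0)
backtrack: best end state = 4; path = [2, 1, 4, 4]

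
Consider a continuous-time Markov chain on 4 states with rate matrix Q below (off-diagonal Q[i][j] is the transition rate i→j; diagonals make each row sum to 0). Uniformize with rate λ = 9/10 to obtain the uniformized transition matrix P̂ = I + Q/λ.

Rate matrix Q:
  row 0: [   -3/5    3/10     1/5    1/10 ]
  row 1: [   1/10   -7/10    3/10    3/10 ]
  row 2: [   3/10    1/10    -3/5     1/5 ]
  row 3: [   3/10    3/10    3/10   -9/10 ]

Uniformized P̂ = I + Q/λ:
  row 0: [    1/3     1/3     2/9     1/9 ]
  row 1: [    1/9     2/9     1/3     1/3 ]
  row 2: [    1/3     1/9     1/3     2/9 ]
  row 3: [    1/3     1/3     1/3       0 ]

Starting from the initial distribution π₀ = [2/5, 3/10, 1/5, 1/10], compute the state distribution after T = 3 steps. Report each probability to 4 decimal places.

t=0: π = [0.4000, 0.3000, 0.2000, 0.1000]
t=1: π = [0.2667, 0.2556, 0.2889, 0.1889]
t=2: π = [0.2765, 0.2407, 0.3037, 0.1790]
t=3: π = [0.2798, 0.2391, 0.3026, 0.1785]

π = [0.2798, 0.2391, 0.3026, 0.1785]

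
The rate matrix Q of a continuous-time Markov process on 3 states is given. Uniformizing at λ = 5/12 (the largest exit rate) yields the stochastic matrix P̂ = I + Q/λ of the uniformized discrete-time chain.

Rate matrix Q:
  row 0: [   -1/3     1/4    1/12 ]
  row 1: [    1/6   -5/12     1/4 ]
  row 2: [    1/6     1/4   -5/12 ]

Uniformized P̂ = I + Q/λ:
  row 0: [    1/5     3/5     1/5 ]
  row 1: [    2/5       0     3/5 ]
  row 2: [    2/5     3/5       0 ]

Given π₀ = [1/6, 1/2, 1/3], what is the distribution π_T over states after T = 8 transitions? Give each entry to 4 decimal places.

t=0: π = [0.1667, 0.5000, 0.3333]
t=1: π = [0.3667, 0.3000, 0.3333]
t=2: π = [0.3267, 0.4200, 0.2533]
t=3: π = [0.3347, 0.3480, 0.3173]
t=4: π = [0.3331, 0.3912, 0.2757]
t=5: π = [0.3334, 0.3653, 0.3013]
t=6: π = [0.3333, 0.3808, 0.2858]
t=7: π = [0.3333, 0.3715, 0.2952]
t=8: π = [0.3333, 0.3771, 0.2896]

π = [0.3333, 0.3771, 0.2896]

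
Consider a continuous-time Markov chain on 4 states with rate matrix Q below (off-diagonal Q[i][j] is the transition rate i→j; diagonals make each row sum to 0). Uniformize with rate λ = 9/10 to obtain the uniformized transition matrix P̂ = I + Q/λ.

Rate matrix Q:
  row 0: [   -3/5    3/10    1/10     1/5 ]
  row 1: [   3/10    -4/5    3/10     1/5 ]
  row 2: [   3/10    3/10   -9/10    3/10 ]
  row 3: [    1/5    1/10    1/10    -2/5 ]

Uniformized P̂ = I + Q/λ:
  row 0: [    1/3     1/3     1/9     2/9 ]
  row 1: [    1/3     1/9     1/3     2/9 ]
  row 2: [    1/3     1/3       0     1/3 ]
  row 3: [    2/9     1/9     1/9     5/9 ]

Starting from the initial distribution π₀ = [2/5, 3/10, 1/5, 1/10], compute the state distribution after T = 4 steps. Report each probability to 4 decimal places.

t=0: π = [0.4000, 0.3000, 0.2000, 0.1000]
t=1: π = [0.3222, 0.2444, 0.1556, 0.2778]
t=2: π = [0.3025, 0.2173, 0.1481, 0.3321]
t=3: π = [0.2964, 0.2112, 0.1429, 0.3494]
t=4: π = [0.2945, 0.2087, 0.1422, 0.3546]

π = [0.2945, 0.2087, 0.1422, 0.3546]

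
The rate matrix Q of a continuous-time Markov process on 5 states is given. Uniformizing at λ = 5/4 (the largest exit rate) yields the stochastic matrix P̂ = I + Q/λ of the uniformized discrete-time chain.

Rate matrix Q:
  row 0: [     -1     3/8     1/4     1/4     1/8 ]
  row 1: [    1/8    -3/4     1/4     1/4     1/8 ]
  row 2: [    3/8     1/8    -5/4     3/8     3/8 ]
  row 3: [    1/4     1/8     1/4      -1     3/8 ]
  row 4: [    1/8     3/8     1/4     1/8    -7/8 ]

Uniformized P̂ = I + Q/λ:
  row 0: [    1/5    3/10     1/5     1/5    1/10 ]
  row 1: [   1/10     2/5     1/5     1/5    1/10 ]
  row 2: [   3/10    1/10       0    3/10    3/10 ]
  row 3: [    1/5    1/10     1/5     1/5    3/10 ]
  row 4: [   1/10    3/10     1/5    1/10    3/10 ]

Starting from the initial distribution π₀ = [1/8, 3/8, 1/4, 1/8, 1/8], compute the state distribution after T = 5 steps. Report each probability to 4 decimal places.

π = [0.1698, 0.2529, 0.1666, 0.1951, 0.2155]

t=0: π = [0.1250, 0.3750, 0.2500, 0.1250, 0.1250]
t=1: π = [0.1750, 0.2625, 0.1500, 0.2125, 0.2000]
t=2: π = [0.1688, 0.2538, 0.1700, 0.1950, 0.2125]
t=3: π = [0.1704, 0.2524, 0.1660, 0.1958, 0.2155]
t=4: π = [0.1698, 0.2529, 0.1668, 0.1951, 0.2155]
t=5: π = [0.1698, 0.2529, 0.1666, 0.1951, 0.2155]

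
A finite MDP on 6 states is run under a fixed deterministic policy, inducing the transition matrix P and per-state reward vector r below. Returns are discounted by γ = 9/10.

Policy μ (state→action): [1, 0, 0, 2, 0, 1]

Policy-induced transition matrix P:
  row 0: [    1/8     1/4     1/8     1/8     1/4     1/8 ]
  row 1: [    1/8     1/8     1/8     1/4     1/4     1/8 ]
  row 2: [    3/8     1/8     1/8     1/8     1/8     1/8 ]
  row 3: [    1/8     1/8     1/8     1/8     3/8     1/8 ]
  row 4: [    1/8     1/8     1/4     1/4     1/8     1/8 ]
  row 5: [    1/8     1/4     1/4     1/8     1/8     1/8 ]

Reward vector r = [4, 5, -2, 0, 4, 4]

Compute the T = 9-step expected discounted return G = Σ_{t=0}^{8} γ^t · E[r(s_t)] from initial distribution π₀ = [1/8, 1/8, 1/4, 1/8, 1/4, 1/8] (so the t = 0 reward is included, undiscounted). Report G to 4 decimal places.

G = 14.8048

t=0: π = [0.1250, 0.1250, 0.2500, 0.1250, 0.2500, 0.1250], E[r] = 2.1250, γ^t·E[r] = 2.125000, running G = 2.125000
t=1: π = [0.1875, 0.1563, 0.1719, 0.1719, 0.1875, 0.1250], E[r] = 2.4375, γ^t·E[r] = 2.193750, running G = 4.318750
t=2: π = [0.1680, 0.1641, 0.1641, 0.1680, 0.2109, 0.1250], E[r] = 2.5078, γ^t·E[r] = 2.031328, running G = 6.350078
t=3: π = [0.1660, 0.1616, 0.1670, 0.1719, 0.2085, 0.1250], E[r] = 2.4722, γ^t·E[r] = 1.802210, running G = 8.152289
t=4: π = [0.1667, 0.1614, 0.1667, 0.1713, 0.2089, 0.1250], E[r] = 2.4762, γ^t·E[r] = 1.624632, running G = 9.776921
t=5: π = [0.1667, 0.1615, 0.1667, 0.1713, 0.2088, 0.1250], E[r] = 2.4759, γ^t·E[r] = 1.461980, running G = 11.238901
t=6: π = [0.1667, 0.1615, 0.1667, 0.1713, 0.2088, 0.1250], E[r] = 2.4759, γ^t·E[r] = 1.315813, running G = 12.554714
t=7: π = [0.1667, 0.1615, 0.1667, 0.1713, 0.2088, 0.1250], E[r] = 2.4759, γ^t·E[r] = 1.184231, running G = 13.738945
t=8: π = [0.1667, 0.1615, 0.1667, 0.1713, 0.2088, 0.1250], E[r] = 2.4759, γ^t·E[r] = 1.065807, running G = 14.804752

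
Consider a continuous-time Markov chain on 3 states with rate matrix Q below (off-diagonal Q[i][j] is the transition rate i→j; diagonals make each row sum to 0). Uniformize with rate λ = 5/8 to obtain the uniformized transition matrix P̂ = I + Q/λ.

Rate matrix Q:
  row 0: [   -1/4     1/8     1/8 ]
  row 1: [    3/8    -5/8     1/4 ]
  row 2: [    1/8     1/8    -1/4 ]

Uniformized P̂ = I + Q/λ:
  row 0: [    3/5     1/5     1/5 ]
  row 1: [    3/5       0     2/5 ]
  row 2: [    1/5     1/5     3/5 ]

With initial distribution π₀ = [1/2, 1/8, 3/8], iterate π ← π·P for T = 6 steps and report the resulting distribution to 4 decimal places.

π = [0.4446, 0.1667, 0.3888]

t=0: π = [0.5000, 0.1250, 0.3750]
t=1: π = [0.4500, 0.1750, 0.3750]
t=2: π = [0.4500, 0.1650, 0.3850]
t=3: π = [0.4460, 0.1670, 0.3870]
t=4: π = [0.4452, 0.1666, 0.3882]
t=5: π = [0.4447, 0.1667, 0.3886]
t=6: π = [0.4446, 0.1667, 0.3888]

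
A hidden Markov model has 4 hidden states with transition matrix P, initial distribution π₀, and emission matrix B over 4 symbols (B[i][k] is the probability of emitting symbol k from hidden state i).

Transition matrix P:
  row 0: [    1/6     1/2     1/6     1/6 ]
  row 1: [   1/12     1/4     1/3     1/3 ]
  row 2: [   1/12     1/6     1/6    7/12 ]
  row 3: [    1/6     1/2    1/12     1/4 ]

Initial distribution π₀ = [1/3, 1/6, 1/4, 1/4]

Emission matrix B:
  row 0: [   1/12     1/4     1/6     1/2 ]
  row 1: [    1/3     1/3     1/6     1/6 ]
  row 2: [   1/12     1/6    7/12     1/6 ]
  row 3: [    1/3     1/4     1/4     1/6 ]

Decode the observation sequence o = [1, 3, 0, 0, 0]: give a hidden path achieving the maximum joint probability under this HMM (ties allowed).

path = [0, 0, 1, 3, 1]

t=0: δ = [8.333e-02, 5.556e-02, 4.167e-02, 6.250e-02]  (obs o_0=1)
t=1: δ = [6.944e-03, 6.944e-03, 3.086e-03, 4.051e-03]  ψ = [0, 0, 1, 2]  (obs o_1=3)
t=2: δ = [9.645e-05, 1.157e-03, 1.929e-04, 7.716e-04]  ψ = [0, 0, 1, 1]  (obs o_2=0)
t=3: δ = [1.072e-05, 1.286e-04, 3.215e-05, 1.286e-04]  ψ = [3, 3, 1, 1]  (obs o_3=0)
t=4: δ = [1.786e-06, 2.143e-05, 3.572e-06, 1.429e-05]  ψ = [3, 3, 1, 1]  (obs o_4=0)
backtrack: best end state = 1; path = [0, 0, 1, 3, 1]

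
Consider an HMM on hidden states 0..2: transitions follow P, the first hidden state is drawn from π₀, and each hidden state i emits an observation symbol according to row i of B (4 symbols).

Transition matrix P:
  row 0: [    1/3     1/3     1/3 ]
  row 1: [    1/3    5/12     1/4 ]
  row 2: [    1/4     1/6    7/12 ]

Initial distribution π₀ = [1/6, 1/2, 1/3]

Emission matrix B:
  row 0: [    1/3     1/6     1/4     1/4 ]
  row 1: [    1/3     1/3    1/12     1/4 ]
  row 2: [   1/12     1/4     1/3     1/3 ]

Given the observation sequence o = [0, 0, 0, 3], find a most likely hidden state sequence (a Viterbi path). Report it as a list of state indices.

path = [1, 1, 1, 1]

t=0: δ = [5.556e-02, 1.667e-01, 2.778e-02]  (obs o_0=0)
t=1: δ = [1.852e-02, 2.315e-02, 3.472e-03]  ψ = [1, 1, 1]  (obs o_1=0)
t=2: δ = [2.572e-03, 3.215e-03, 5.144e-04]  ψ = [1, 1, 0]  (obs o_2=0)
t=3: δ = [2.679e-04, 3.349e-04, 2.858e-04]  ψ = [1, 1, 0]  (obs o_3=3)
backtrack: best end state = 1; path = [1, 1, 1, 1]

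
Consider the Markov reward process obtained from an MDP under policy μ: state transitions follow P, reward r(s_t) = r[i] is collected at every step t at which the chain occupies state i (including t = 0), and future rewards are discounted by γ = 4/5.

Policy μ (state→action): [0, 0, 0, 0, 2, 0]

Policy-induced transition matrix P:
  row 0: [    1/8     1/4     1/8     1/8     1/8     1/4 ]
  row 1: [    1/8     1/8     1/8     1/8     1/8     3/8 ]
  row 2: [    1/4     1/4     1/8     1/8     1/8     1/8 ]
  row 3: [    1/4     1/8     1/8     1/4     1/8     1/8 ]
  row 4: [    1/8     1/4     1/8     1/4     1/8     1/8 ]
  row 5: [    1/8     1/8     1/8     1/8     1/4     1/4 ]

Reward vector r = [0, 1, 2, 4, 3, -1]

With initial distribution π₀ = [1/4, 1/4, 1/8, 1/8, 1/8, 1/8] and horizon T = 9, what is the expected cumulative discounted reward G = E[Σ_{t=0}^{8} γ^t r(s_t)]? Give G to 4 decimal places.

t=0: π = [0.2500, 0.2500, 0.1250, 0.1250, 0.1250, 0.1250], E[r] = 1.2500, γ^t·E[r] = 1.250000, running G = 1.250000
t=1: π = [0.1563, 0.1875, 0.1250, 0.1563, 0.1406, 0.2344], E[r] = 1.2500, γ^t·E[r] = 1.000000, running G = 2.250000
t=2: π = [0.1602, 0.1777, 0.1250, 0.1621, 0.1543, 0.2207], E[r] = 1.3184, γ^t·E[r] = 0.843750, running G = 3.093750
t=3: π = [0.1609, 0.1799, 0.1250, 0.1646, 0.1526, 0.2170], E[r] = 1.3289, γ^t·E[r] = 0.680375, running G = 3.774125
t=4: π = [0.1612, 0.1798, 0.1250, 0.1646, 0.1521, 0.2172], E[r] = 1.3275, γ^t·E[r] = 0.543763, running G = 4.317888
t=5: π = [0.1612, 0.1798, 0.1250, 0.1646, 0.1522, 0.2173], E[r] = 1.3274, γ^t·E[r] = 0.434956, running G = 4.752844
t=6: π = [0.1612, 0.1798, 0.1250, 0.1646, 0.1522, 0.2173], E[r] = 1.3274, γ^t·E[r] = 0.347966, running G = 5.100810
t=7: π = [0.1612, 0.1798, 0.1250, 0.1646, 0.1522, 0.2173], E[r] = 1.3274, γ^t·E[r] = 0.278373, running G = 5.379183
t=8: π = [0.1612, 0.1798, 0.1250, 0.1646, 0.1522, 0.2173], E[r] = 1.3274, γ^t·E[r] = 0.222698, running G = 5.601881

G = 5.6019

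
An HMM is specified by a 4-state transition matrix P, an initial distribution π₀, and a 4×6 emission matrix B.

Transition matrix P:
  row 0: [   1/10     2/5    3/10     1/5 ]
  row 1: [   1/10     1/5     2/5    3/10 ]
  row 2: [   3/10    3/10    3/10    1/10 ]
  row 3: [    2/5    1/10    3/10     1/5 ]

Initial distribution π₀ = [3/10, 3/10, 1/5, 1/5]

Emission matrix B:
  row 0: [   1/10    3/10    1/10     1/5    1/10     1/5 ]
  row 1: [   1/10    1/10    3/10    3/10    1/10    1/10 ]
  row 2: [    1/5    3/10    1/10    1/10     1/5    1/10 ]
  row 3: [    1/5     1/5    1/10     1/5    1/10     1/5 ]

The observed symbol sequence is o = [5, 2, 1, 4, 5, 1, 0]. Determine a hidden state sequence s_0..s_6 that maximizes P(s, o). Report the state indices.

t=0: δ = [6.000e-02, 3.000e-02, 2.000e-02, 4.000e-02]  (obs o_0=5)
t=1: δ = [1.600e-03, 7.200e-03, 1.800e-03, 1.200e-03]  ψ = [3, 0, 0, 0]  (obs o_1=2)
t=2: δ = [2.160e-04, 1.440e-04, 8.640e-04, 4.320e-04]  ψ = [1, 1, 1, 1]  (obs o_2=1)
t=3: δ = [2.592e-05, 2.592e-05, 5.184e-05, 8.640e-06]  ψ = [2, 2, 2, 2]  (obs o_3=4)
t=4: δ = [3.110e-06, 1.555e-06, 1.555e-06, 1.555e-06]  ψ = [2, 2, 2, 1]  (obs o_4=5)
t=5: δ = [1.866e-07, 1.244e-07, 2.799e-07, 1.244e-07]  ψ = [3, 0, 0, 0]  (obs o_5=1)
t=6: δ = [8.398e-09, 8.398e-09, 1.680e-08, 7.465e-09]  ψ = [2, 2, 2, 0]  (obs o_6=0)
backtrack: best end state = 2; path = [0, 1, 2, 2, 0, 2, 2]

path = [0, 1, 2, 2, 0, 2, 2]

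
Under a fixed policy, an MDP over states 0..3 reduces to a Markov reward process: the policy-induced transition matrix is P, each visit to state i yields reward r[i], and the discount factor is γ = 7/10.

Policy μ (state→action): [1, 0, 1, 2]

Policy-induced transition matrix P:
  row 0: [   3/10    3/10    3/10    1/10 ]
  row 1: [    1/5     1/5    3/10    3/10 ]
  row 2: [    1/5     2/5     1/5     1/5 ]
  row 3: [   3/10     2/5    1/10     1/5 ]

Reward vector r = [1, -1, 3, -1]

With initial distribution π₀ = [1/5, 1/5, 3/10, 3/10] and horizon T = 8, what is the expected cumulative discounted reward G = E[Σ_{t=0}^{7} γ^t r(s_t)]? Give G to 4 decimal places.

t=0: π = [0.2000, 0.2000, 0.3000, 0.3000], E[r] = 0.6000, γ^t·E[r] = 0.600000, running G = 0.600000
t=1: π = [0.2500, 0.3400, 0.2100, 0.2000], E[r] = 0.3400, γ^t·E[r] = 0.238000, running G = 0.838000
t=2: π = [0.2450, 0.3070, 0.2390, 0.2090], E[r] = 0.4460, γ^t·E[r] = 0.218540, running G = 1.056540
t=3: π = [0.2454, 0.3141, 0.2343, 0.2062], E[r] = 0.4280, γ^t·E[r] = 0.146804, running G = 1.203344
t=4: π = [0.2452, 0.3126, 0.2353, 0.2069], E[r] = 0.4316, γ^t·E[r] = 0.103637, running G = 1.306981
t=5: π = [0.2452, 0.3130, 0.2351, 0.2067], E[r] = 0.4308, γ^t·E[r] = 0.072401, running G = 1.379382
t=6: π = [0.2452, 0.3129, 0.2351, 0.2068], E[r] = 0.4310, γ^t·E[r] = 0.050701, running G = 1.430083
t=7: π = [0.2452, 0.3129, 0.2351, 0.2068], E[r] = 0.4309, γ^t·E[r] = 0.035488, running G = 1.465571

G = 1.4656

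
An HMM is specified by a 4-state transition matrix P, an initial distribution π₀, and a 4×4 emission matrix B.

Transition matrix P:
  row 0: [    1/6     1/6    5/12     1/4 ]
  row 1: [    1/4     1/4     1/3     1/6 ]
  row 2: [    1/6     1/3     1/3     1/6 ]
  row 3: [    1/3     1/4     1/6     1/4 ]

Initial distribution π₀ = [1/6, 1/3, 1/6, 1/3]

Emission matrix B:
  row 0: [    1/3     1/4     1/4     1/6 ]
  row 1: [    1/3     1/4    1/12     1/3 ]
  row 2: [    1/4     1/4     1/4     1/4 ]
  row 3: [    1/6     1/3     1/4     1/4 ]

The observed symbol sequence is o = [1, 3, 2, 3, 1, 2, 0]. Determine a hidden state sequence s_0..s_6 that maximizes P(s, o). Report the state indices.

path = [3, 1, 2, 1, 2, 2, 1]

t=0: δ = [4.167e-02, 8.333e-02, 4.167e-02, 1.111e-01]  (obs o_0=1)
t=1: δ = [6.173e-03, 9.259e-03, 6.944e-03, 6.944e-03]  ψ = [3, 3, 1, 3]  (obs o_1=3)
t=2: δ = [5.787e-04, 1.929e-04, 7.716e-04, 4.340e-04]  ψ = [1, 1, 1, 3]  (obs o_2=2)
t=3: δ = [2.411e-05, 8.573e-05, 6.430e-05, 3.617e-05]  ψ = [3, 2, 2, 0]  (obs o_3=3)
t=4: δ = [5.358e-06, 5.358e-06, 7.144e-06, 4.763e-06]  ψ = [1, 1, 1, 1]  (obs o_4=1)
t=5: δ = [3.969e-07, 1.985e-07, 5.954e-07, 3.349e-07]  ψ = [3, 2, 2, 0]  (obs o_5=2)
t=6: δ = [3.721e-08, 6.615e-08, 4.961e-08, 1.654e-08]  ψ = [3, 2, 2, 0]  (obs o_6=0)
backtrack: best end state = 1; path = [3, 1, 2, 1, 2, 2, 1]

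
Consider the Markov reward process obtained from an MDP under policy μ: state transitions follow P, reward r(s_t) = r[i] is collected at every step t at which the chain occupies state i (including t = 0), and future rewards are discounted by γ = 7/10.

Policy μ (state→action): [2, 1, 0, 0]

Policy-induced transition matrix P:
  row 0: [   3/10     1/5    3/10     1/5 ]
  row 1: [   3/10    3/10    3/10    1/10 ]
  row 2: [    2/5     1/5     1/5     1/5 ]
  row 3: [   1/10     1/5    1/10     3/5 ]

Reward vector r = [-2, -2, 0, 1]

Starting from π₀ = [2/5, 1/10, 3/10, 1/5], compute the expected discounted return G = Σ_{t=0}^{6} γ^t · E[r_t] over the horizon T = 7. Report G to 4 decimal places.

t=0: π = [0.4000, 0.1000, 0.3000, 0.2000], E[r] = -0.8000, γ^t·E[r] = -0.800000, running G = -0.800000
t=1: π = [0.2900, 0.2100, 0.2300, 0.2700], E[r] = -0.7300, γ^t·E[r] = -0.511000, running G = -1.311000
t=2: π = [0.2690, 0.2210, 0.2230, 0.2870], E[r] = -0.6930, γ^t·E[r] = -0.339570, running G = -1.650570
t=3: π = [0.2649, 0.2221, 0.2203, 0.2927], E[r] = -0.6813, γ^t·E[r] = -0.233686, running G = -1.884256
t=4: π = [0.2635, 0.2222, 0.2194, 0.2949], E[r] = -0.6765, γ^t·E[r] = -0.162435, running G = -2.046691
t=5: π = [0.2630, 0.2222, 0.2191, 0.2957], E[r] = -0.6747, γ^t·E[r] = -0.113389, running G = -2.160080
t=6: π = [0.2628, 0.2222, 0.2189, 0.2961], E[r] = -0.6739, γ^t·E[r] = -0.079284, running G = -2.239363

G = -2.2394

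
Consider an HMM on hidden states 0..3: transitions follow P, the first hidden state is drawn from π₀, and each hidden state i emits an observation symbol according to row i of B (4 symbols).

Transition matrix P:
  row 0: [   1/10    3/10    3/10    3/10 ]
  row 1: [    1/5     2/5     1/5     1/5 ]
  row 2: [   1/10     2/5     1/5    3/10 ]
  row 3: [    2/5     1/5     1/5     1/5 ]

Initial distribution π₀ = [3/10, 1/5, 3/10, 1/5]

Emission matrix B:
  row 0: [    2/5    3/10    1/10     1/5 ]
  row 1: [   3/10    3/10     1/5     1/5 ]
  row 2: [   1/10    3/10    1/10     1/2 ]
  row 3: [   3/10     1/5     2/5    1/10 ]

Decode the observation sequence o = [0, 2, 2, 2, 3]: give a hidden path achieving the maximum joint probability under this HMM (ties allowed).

t=0: δ = [1.200e-01, 6.000e-02, 3.000e-02, 6.000e-02]  (obs o_0=0)
t=1: δ = [2.400e-03, 7.200e-03, 3.600e-03, 1.440e-02]  ψ = [3, 0, 0, 0]  (obs o_1=2)
t=2: δ = [5.760e-04, 5.760e-04, 2.880e-04, 1.152e-03]  ψ = [3, 1, 3, 3]  (obs o_2=2)
t=3: δ = [4.608e-05, 4.608e-05, 2.304e-05, 9.216e-05]  ψ = [3, 1, 3, 3]  (obs o_3=2)
t=4: δ = [7.373e-06, 3.686e-06, 9.216e-06, 1.843e-06]  ψ = [3, 1, 3, 3]  (obs o_4=3)
backtrack: best end state = 2; path = [0, 3, 3, 3, 2]

path = [0, 3, 3, 3, 2]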